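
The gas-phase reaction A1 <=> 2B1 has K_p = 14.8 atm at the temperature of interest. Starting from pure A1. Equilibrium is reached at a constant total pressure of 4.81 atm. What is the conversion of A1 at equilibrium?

X = 0.659

Let X = conversion of A1 (basis 1 mol A1); extent of reaction ξ = X.
Moles: n_A1 = 1 − X; n_B1 = 2X.
Total moles n_T = 1 + X.
Mole fractions y_i = n_i/n_T; K_p = p_B1^2 / (p_A1) with p_i = y_i·P.
Equating to 14.8 atm and solving on 0 < X < 1: X = 0.659.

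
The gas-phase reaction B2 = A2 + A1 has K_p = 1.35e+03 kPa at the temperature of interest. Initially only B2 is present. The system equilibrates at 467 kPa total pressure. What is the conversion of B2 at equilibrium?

X = 0.862

Let X = conversion of B2 (basis 1 mol B2); extent of reaction ξ = X.
Mole table: n_B2 = 1 − X; n_A2 = X; n_A1 = X.
n_T = Σnᵢ = 1 + X.
y_i = n_i/n_T, p_i = y_i·P. K_p = p_A2 p_A1 / (p_B2).
Equating to 1.35e+03 kPa and solving on 0 < X < 1: X = 0.862.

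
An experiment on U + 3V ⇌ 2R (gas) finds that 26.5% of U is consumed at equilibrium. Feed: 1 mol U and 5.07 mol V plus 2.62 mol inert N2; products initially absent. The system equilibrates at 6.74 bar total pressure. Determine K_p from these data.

Take 1 mol U as basis and let X be its fractional conversion, so ξ = X.
Mole table: n_U = 1 − X; n_V = 5.07 − 3X; n_R = 2X; n_I = 2.62 (inert).
Total moles n_T = 8.69 − 2X.
At X = 0.265: n_U = 0.735, n_V = 4.28, n_R = 0.53, n_T = 8.16.
p_i = (n_i/n_T)·P. K_p = p_R^2 / (p_U p_V^3) = 0.00717 bar^-2.

K_p = 0.00717 bar^-2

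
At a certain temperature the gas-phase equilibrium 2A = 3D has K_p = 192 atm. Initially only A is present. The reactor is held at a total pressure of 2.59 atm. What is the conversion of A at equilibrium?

Basis: 1 mol A initially; let X = conversion of A. Extent ξ = 0.5X.
Moles: n_A = 1 − X; n_D = 1.5X.
Total moles n_T = 1 + 0.5X.
With p_i = (n_i/n_T)P, K_p = p_D^3 / (p_A^2).
Equating to 192 atm and solving on 0 < X < 1: X = 0.858.

X = 0.858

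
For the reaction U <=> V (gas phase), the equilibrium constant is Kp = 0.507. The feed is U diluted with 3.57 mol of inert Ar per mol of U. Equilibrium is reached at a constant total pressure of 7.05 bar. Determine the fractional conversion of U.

Basis: 1 mol U initially; let X = conversion of U. Extent ξ = X.
Mole table: n_U = 1 − X; n_V = X; n_I = 3.57 (inert).
Since Δν = 0, n_T = 4.57 throughout.
With p_i = (n_i/n_T)P, Kp = p_V / (p_U).
Equating to 0.507 and solving on 0 < X < 1: X = 0.336.

X = 0.336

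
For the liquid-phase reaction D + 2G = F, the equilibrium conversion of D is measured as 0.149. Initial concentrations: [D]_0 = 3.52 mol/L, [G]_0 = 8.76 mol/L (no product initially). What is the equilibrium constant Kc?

Let X = conversion of D.
Concentrations: [D] = 3.52 − 3.52X; [G] = 8.76 − 7.04X; [F] = 3.52X.
At X = 0.149: [D] = 3, [G] = 7.71, [F] = 0.524.
Kc = [F] / ([D] [G]^2) = 0.00294 (mol/L)^-2.

Kc = 0.00294 (mol/L)^-2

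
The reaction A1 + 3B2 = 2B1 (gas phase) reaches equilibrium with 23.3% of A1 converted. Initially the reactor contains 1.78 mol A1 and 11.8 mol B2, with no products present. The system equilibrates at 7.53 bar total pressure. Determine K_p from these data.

Let X = conversion of A1 (basis 1.78 mol A1); extent of reaction ξ = 1.78X.
Species balance: n_A1 = 1.78 − 1.78X; n_B2 = 11.8 − 5.34X; n_B1 = 3.56X.
Summing: n_T = 13.6 − 3.56X.
At X = 0.233: n_A1 = 1.37, n_B2 = 10.6, n_B1 = 0.829, n_T = 12.8.
p_i = (n_i/n_T)·P. K_p = p_B1^2 / (p_A1 p_B2^3) = 0.00123 bar^-2.

K_p = 0.00123 bar^-2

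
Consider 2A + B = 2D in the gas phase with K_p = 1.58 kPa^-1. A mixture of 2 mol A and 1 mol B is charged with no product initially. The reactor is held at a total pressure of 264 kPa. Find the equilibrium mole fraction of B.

Basis: 2 mol A initially; let X = conversion of A. Extent ξ = X.
Species balance: n_A = 2 − 2X; n_B = 1 − X; n_D = 2X.
n_T = Σnᵢ = 3 − X.
With p_i = (n_i/n_T)P, K_p = p_D^2 / (p_A^2 p_B).
Substituting and setting equal to 1.58 kPa^-1 gives a polynomial in X; the root in (0,1) is X = 0.845.
Then n_B = 0.155, n_T = 2.15, so y_B = 0.072.

y_B = 0.072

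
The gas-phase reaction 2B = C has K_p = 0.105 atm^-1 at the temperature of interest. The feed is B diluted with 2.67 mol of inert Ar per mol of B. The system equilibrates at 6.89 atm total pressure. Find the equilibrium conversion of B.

X = 0.237

Take 1 mol B as basis and let X be its fractional conversion, so ξ = 0.5X.
Moles: n_B = 1 − X; n_C = 0.5X; n_I = 2.67 (inert).
Summing: n_T = 3.67 − 0.5X.
Mole fractions y_i = n_i/n_T; K_p = p_C / (p_B^2) with p_i = y_i·P.
Equating to 0.105 atm^-1 and solving on 0 < X < 1: X = 0.237.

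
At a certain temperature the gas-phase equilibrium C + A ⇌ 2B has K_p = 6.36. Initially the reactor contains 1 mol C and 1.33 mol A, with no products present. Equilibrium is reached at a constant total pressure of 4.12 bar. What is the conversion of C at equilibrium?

X = 0.635

Let X = conversion of C (basis 1 mol C); extent of reaction ξ = X.
Mole table: n_C = 1 − X; n_A = 1.33 − X; n_B = 2X.
Total moles n_T = 2.33 (Δν = 0, constant).
With p_i = (n_i/n_T)P, K_p = p_B^2 / (p_C p_A).
Equating to 6.36 and solving on 0 < X < 1: X = 0.635.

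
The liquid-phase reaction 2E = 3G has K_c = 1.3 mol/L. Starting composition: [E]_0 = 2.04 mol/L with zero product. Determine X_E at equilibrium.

Let X = conversion of E; extent ξ = 2.04X/2 mol/L.
Concentrations: [E] = 2.04 − 2.04X; [G] = 3.06X.
K_c = [G]^3 / ([E]^2).
This equals 1.3 at X = 0.406 (the root in 0 < X < 1).

X = 0.406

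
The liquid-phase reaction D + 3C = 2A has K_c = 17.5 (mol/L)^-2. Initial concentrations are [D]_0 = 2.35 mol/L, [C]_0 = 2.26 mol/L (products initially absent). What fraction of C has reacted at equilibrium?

Let X = conversion of C; extent ξ = 2.26X/3 mol/L.
Concentrations: [D] = 2.35 − 0.753X; [C] = 2.26 − 2.26X; [A] = 1.51X.
K_c = [A]^2 / ([D] [C]^3).
Solving K_c = 17.5 for X ∈ (0,1): X = 0.834.

X = 0.834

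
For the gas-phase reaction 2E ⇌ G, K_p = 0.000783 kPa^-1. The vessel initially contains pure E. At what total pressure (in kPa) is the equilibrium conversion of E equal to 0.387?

P = 530 kPa

Basis: 1 mol E initially; let X = conversion of E. Extent ξ = 0.5X.
Moles: n_E = 1 − X; n_G = 0.5X.
n_T = Σnᵢ = 1 − 0.5X.
K_p = p_G / (p_E^2) with p_i = (n_i/n_T)·P.
At X = 0.387: the mole-fraction product g(X) = Π y_i^ν_i = 0.4153. Since K_p = g(X)·P^{-1}, P = (g/K_p)^(1/1) = (0.4153/0.000783)^(1/1) = 530 kPa.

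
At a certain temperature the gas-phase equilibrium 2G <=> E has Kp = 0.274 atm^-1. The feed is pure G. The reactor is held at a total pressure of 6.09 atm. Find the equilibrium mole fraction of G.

Basis: 1 mol G initially; let X = conversion of G. Extent ξ = 0.5X.
Mole table: n_G = 1 − X; n_E = 0.5X.
n_T = Σnᵢ = 1 − 0.5X.
y_i = n_i/n_T, p_i = y_i·P. Kp = p_E / (p_G^2).
Setting this equal to 0.274 atm^-1 and taking the physical root (0 < X < 1) gives X = 0.639.
Then n_G = 0.361, n_T = 0.68, so y_G = 0.530.

y_G = 0.530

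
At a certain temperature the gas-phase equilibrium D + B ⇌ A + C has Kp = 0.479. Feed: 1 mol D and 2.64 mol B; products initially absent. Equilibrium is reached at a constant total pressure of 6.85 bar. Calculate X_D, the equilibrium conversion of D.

X = 0.613

Take 1 mol D as basis and let X be its fractional conversion, so ξ = X.
At extent ξ: n_D = 1 − X; n_B = 2.64 − X; n_A = X; n_C = X.
n_T stays at 3.64 (no change in mole number).
y_i = n_i/n_T, p_i = y_i·P. Kp = p_A p_C / (p_D p_B).
Substituting and setting equal to 0.479 gives a polynomial in X; the root in (0,1) is X = 0.613.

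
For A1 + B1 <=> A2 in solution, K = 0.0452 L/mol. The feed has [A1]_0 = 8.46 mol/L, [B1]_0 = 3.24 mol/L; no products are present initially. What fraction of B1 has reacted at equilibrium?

Let X = conversion of B1; extent ξ = 3.24·X mol/L.
Concentrations: [A1] = 8.46 − 3.24X; [B1] = 3.24 − 3.24X; [A2] = 3.24X.
K = [A2] / ([A1] [B1]).
Solving K = 0.0452 for X ∈ (0,1): X = 0.256.

X = 0.256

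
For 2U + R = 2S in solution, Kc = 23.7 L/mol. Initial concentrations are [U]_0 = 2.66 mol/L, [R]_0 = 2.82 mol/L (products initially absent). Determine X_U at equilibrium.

X = 0.863

Let X = conversion of U; extent ξ = 2.66X/2 mol/L.
Concentrations: [U] = 2.66 − 2.66X; [R] = 2.82 − 1.33X; [S] = 2.66X.
Kc = [S]^2 / ([U]^2 [R]).
Solving Kc = 23.7 for X ∈ (0,1): X = 0.863.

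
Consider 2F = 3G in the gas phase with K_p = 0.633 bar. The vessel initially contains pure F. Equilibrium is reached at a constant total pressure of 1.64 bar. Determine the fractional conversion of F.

Let X = conversion of F (basis 1 mol F); extent of reaction ξ = 0.5X.
Mole table: n_F = 1 − X; n_G = 1.5X.
n_T = Σnᵢ = 1 + 0.5X.
y_i = n_i/n_T, p_i = y_i·P. K_p = p_G^3 / (p_F^2).
This yields a degree-3 equation in X; solving on (0,1), X = 0.376.

X = 0.376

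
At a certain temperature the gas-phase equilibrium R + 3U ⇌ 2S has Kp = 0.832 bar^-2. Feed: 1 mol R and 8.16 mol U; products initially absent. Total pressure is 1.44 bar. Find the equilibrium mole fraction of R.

y_R = 0.039

Basis: 1 mol R initially; let X = conversion of R. Extent ξ = X.
Moles: n_R = 1 − X; n_U = 8.16 − 3X; n_S = 2X.
Total moles n_T = 9.16 − 2X.
Mole fractions y_i = n_i/n_T; Kp = p_S^2 / (p_R p_U^3) with p_i = y_i·P.
Equating to 0.832 bar^-2 and solving on 0 < X < 1: X = 0.697.
Then n_R = 0.303, n_T = 7.77, so y_R = 0.039.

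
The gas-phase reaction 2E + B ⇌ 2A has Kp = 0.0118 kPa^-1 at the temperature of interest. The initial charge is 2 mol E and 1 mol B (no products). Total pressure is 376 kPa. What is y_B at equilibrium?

y_B = 0.204

Basis: 2 mol E initially; let X = conversion of E. Extent ξ = X.
At extent ξ: n_E = 2 − 2X; n_B = 1 − X; n_A = 2X.
Summing: n_T = 3 − X.
Mole fractions y_i = n_i/n_T; Kp = p_A^2 / (p_E^2 p_B) with p_i = y_i·P.
Equating to 0.0118 kPa^-1 and solving on 0 < X < 1: X = 0.488.
Then n_B = 0.512, n_T = 2.51, so y_B = 0.204.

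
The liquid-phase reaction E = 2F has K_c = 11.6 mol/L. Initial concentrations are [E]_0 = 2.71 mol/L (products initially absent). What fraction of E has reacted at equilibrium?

Let X = conversion of E; extent ξ = 2.71·X mol/L.
Concentrations: [E] = 2.71 − 2.71X; [F] = 5.42X.
K_c = [F]^2 / ([E]).
Setting equal to 11.6 and solving for X on (0,1) gives X = 0.630.

X = 0.630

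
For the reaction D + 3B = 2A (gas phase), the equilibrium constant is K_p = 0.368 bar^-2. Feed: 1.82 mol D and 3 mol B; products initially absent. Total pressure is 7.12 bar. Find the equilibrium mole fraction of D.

y_D = 0.331

Let X = conversion of B (basis 3 mol B); extent of reaction ξ = X.
Species balance: n_D = 1.82 − X; n_B = 3 − 3X; n_A = 2X.
n_T = Σnᵢ = 4.82 − 2X.
Mole fractions y_i = n_i/n_T; K_p = p_A^2 / (p_D p_B^3) with p_i = y_i·P.
Equating to 0.368 bar^-2 and solving on 0 < X < 1: X = 0.666.
Then n_D = 1.15, n_T = 3.49, so y_D = 0.331.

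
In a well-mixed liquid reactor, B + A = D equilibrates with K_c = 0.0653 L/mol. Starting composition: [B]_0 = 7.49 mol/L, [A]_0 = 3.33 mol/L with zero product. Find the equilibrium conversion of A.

X = 0.298

Let X = conversion of A; extent ξ = 3.33·X mol/L.
Concentrations: [B] = 7.49 − 3.33X; [A] = 3.33 − 3.33X; [D] = 3.33X.
K_c = [D] / ([B] [A]).
Equating to 0.0653 L/mol: the physical root is X = 0.298.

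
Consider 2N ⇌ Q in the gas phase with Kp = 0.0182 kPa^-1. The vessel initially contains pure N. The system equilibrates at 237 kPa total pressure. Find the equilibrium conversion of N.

X = 0.766

Take 1 mol N as basis and let X be its fractional conversion, so ξ = 0.5X.
Species balance: n_N = 1 − X; n_Q = 0.5X.
Total moles n_T = 1 − 0.5X.
Mole fractions y_i = n_i/n_T; Kp = p_Q / (p_N^2) with p_i = y_i·P.
Setting this equal to 0.0182 kPa^-1 and taking the physical root (0 < X < 1) gives X = 0.766.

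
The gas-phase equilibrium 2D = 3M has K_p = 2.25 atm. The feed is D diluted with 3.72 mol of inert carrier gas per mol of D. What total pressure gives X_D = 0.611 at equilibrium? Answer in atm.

Take 1 mol D as basis and let X be its fractional conversion, so ξ = 0.5X.
Species balance: n_D = 1 − X; n_M = 1.5X; n_I = 3.72 (inert).
Total moles n_T = 4.72 + 0.5X.
K_p = p_M^3 / (p_D^2) with p_i = (n_i/n_T)·P.
At X = 0.611: the mole-fraction product g(X) = Π y_i^ν_i = 1.012. Since K_p = g(X)·P^{1}, P = (K_p/g)^(1/1) = (2.25/1.012)^(1/1) = 2.22 atm.

P = 2.22 atm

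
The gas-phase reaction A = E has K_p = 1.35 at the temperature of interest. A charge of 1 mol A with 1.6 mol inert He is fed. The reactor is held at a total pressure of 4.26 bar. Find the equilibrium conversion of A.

X = 0.574

Take 1 mol A as basis and let X be its fractional conversion, so ξ = X.
Species balance: n_A = 1 − X; n_E = X; n_I = 1.6 (inert).
Total moles n_T = 2.6 (Δν = 0, constant).
With p_i = (n_i/n_T)P, K_p = p_E / (p_A).
Equating to 1.35 and solving on 0 < X < 1: X = 0.574.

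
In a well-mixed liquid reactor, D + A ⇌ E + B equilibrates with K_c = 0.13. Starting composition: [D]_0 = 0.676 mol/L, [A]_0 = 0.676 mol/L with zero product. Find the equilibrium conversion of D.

Let X = conversion of D; extent ξ = 0.676·X mol/L.
Concentrations: [D] = 0.676 − 0.676X; [A] = 0.676 − 0.676X; [E] = 0.676X; [B] = 0.676X.
K_c = [E] [B] / ([D] [A]).
Solving K_c = 0.13 for X ∈ (0,1): X = 0.265.

X = 0.265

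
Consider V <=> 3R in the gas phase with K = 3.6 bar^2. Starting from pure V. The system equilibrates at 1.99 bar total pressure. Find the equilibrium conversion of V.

Take 1 mol V as basis and let X be its fractional conversion, so ξ = X.
At extent ξ: n_V = 1 − X; n_R = 3X.
n_T = Σnᵢ = 1 + 2X.
Mole fractions y_i = n_i/n_T; K = p_R^3 / (p_V) with p_i = y_i·P.
Substituting and setting equal to 3.6 bar^2 gives a polynomial in X; the root in (0,1) is X = 0.403.

X = 0.403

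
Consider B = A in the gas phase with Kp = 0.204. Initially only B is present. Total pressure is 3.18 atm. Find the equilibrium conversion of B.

Let X = conversion of B (basis 1 mol B); extent of reaction ξ = X.
At extent ξ: n_B = 1 − X; n_A = X.
n_T stays at 1 (no change in mole number).
Mole fractions y_i = n_i/n_T; Kp = p_A / (p_B) with p_i = y_i·P.
This yields a degree-1 equation in X; solving on (0,1), X = 0.169.

X = 0.169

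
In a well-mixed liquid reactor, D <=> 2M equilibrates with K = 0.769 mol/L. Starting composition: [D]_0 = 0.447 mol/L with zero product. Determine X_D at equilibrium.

Let X = conversion of D; extent ξ = 0.447·X mol/L.
Concentrations: [D] = 0.447 − 0.447X; [M] = 0.894X.
K = [M]^2 / ([D]).
Equating to 0.769 mol/L: the physical root is X = 0.475.

X = 0.475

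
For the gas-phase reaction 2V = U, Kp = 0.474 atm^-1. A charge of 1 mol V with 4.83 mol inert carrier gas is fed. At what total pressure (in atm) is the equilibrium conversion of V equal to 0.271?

Basis: 1 mol V initially; let X = conversion of V. Extent ξ = 0.5X.
Moles: n_V = 1 − X; n_U = 0.5X; n_I = 4.83 (inert).
n_T = Σnᵢ = 5.83 − 0.5X.
Kp = p_U / (p_V^2) with p_i = (n_i/n_T)·P.
At X = 0.271: the mole-fraction product g(X) = Π y_i^ν_i = 1.452. Since Kp = g(X)·P^{-1}, P = (g/Kp)^(1/1) = (1.452/0.474)^(1/1) = 3.06 atm.

P = 3.06 atm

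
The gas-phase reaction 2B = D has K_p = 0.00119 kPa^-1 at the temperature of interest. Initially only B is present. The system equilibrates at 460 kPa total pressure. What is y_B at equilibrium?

Take 1 mol B as basis and let X be its fractional conversion, so ξ = 0.5X.
Mole table: n_B = 1 − X; n_D = 0.5X.
Summing: n_T = 1 − 0.5X.
Mole fractions y_i = n_i/n_T; K_p = p_D / (p_B^2) with p_i = y_i·P.
This yields a degree-2 equation in X; solving on (0,1), X = 0.440.
Then n_B = 0.56, n_T = 0.78, so y_B = 0.718.

y_B = 0.718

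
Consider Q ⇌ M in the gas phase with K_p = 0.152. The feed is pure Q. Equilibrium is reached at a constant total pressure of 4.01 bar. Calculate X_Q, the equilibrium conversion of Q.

X = 0.132

Let X = conversion of Q (basis 1 mol Q); extent of reaction ξ = X.
Mole table: n_Q = 1 − X; n_M = X.
n_T stays at 1 (no change in mole number).
With p_i = (n_i/n_T)P, K_p = p_M / (p_Q).
Equating to 0.152 and solving on 0 < X < 1: X = 0.132.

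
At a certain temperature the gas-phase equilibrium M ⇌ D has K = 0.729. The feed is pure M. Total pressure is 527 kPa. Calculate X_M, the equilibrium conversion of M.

Let X = conversion of M (basis 1 mol M); extent of reaction ξ = X.
At extent ξ: n_M = 1 − X; n_D = X.
n_T stays at 1 (no change in mole number).
With p_i = (n_i/n_T)P, K = p_D / (p_M).
Setting this equal to 0.729 and taking the physical root (0 < X < 1) gives X = 0.422.

X = 0.422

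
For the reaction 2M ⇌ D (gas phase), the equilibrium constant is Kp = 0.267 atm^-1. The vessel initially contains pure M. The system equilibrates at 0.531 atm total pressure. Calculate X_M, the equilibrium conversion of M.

X = 0.201

Basis: 1 mol M initially; let X = conversion of M. Extent ξ = 0.5X.
Species balance: n_M = 1 − X; n_D = 0.5X.
n_T = Σnᵢ = 1 − 0.5X.
Mole fractions y_i = n_i/n_T; Kp = p_D / (p_M^2) with p_i = y_i·P.
Equating to 0.267 atm^-1 and solving on 0 < X < 1: X = 0.201.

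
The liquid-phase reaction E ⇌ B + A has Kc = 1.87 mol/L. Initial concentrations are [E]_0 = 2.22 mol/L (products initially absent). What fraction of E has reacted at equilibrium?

X = 0.589

Let X = conversion of E; extent ξ = 2.22·X mol/L.
Concentrations: [E] = 2.22 − 2.22X; [B] = 2.22X; [A] = 2.22X.
Kc = [B] [A] / ([E]).
Equating to 1.87 mol/L: the physical root is X = 0.589.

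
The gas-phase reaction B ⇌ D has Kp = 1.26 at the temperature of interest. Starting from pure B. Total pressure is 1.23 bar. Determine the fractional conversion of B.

X = 0.558

Let X = conversion of B (basis 1 mol B); extent of reaction ξ = X.
Species balance: n_B = 1 − X; n_D = X.
Since Δν = 0, n_T = 1 throughout.
y_i = n_i/n_T, p_i = y_i·P. Kp = p_D / (p_B).
Setting this equal to 1.26 and taking the physical root (0 < X < 1) gives X = 0.558.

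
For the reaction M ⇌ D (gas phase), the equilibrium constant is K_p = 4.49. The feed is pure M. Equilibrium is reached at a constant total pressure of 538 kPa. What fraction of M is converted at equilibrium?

Let X = conversion of M (basis 1 mol M); extent of reaction ξ = X.
Mole table: n_M = 1 − X; n_D = X.
Total moles n_T = 1 (Δν = 0, constant).
y_i = n_i/n_T, p_i = y_i·P. K_p = p_D / (p_M).
Setting this equal to 4.49 and taking the physical root (0 < X < 1) gives X = 0.818.

X = 0.818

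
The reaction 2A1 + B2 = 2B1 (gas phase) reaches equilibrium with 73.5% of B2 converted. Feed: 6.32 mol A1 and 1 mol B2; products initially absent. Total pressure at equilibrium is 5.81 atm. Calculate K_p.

K_p = 0.393 atm^-1

Basis: 1 mol B2 initially; let X = conversion of B2. Extent ξ = X.
Species balance: n_A1 = 6.32 − 2X; n_B2 = 1 − X; n_B1 = 2X.
n_T = Σnᵢ = 7.32 − X.
At X = 0.735: n_A1 = 4.85, n_B2 = 0.265, n_B1 = 1.47, n_T = 6.59.
p_i = (n_i/n_T)·P. K_p = p_B1^2 / (p_A1^2 p_B2) = 0.393 atm^-1.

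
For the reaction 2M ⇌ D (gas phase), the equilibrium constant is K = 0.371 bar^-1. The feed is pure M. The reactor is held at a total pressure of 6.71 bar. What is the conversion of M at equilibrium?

Basis: 1 mol M initially; let X = conversion of M. Extent ξ = 0.5X.
Mole table: n_M = 1 − X; n_D = 0.5X.
Summing: n_T = 1 − 0.5X.
y_i = n_i/n_T, p_i = y_i·P. K = p_D / (p_M^2).
Substituting and setting equal to 0.371 bar^-1 gives a polynomial in X; the root in (0,1) is X = 0.698.

X = 0.698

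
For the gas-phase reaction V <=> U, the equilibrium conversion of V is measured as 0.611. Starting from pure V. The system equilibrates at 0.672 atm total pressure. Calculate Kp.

Kp = 1.57

Take 1 mol V as basis and let X be its fractional conversion, so ξ = X.
At extent ξ: n_V = 1 − X; n_U = X.
Total moles n_T = 1 (Δν = 0, constant).
At X = 0.611: n_V = 0.389, n_U = 0.611, n_T = 1.
p_i = (n_i/n_T)·P. Kp = p_U / (p_V) = 1.57.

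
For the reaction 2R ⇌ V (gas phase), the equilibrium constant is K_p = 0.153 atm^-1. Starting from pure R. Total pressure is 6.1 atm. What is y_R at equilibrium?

y_R = 0.630

Let X = conversion of R (basis 1 mol R); extent of reaction ξ = 0.5X.
At extent ξ: n_R = 1 − X; n_V = 0.5X.
Summing: n_T = 1 − 0.5X.
With p_i = (n_i/n_T)P, K_p = p_V / (p_R^2).
Setting this equal to 0.153 atm^-1 and taking the physical root (0 < X < 1) gives X = 0.540.
Then n_R = 0.46, n_T = 0.73, so y_R = 0.630.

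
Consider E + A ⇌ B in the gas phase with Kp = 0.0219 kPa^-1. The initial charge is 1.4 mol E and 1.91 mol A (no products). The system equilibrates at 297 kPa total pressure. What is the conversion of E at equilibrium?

Let X = conversion of E (basis 1.4 mol E); extent of reaction ξ = 1.4X.
Mole table: n_E = 1.4 − 1.4X; n_A = 1.91 − 1.4X; n_B = 1.4X.
n_T = Σnᵢ = 3.31 − 1.4X.
Mole fractions y_i = n_i/n_T; Kp = p_B / (p_E p_A) with p_i = y_i·P.
Setting this equal to 0.0219 kPa^-1 and taking the physical root (0 < X < 1) gives X = 0.718.

X = 0.718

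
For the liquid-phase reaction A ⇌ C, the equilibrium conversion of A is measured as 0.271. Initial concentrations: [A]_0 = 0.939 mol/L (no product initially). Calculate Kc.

Kc = 0.372

Let X = conversion of A.
Concentrations: [A] = 0.939 − 0.939X; [C] = 0.939X.
At X = 0.271: [A] = 0.685, [C] = 0.254.
Kc = [C] / ([A]) = 0.372.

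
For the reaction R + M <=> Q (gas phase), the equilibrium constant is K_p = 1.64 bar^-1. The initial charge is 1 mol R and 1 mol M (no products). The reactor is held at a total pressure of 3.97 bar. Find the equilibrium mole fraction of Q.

y_Q = 0.465

Let X = conversion of R (basis 1 mol R); extent of reaction ξ = X.
At extent ξ: n_R = 1 − X; n_M = 1 − X; n_Q = X.
Summing: n_T = 2 − X.
With p_i = (n_i/n_T)P, K_p = p_Q / (p_R p_M).
Substituting and setting equal to 1.64 bar^-1 gives a polynomial in X; the root in (0,1) is X = 0.635.
Then n_Q = 0.635, n_T = 1.36, so y_Q = 0.465.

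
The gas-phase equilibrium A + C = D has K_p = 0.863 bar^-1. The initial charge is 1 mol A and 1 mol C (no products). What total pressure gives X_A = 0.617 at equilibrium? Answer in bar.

P = 6.74 bar

Basis: 1 mol A initially; let X = conversion of A. Extent ξ = X.
Species balance: n_A = 1 − X; n_C = 1 − X; n_D = X.
Total moles n_T = 2 − X.
K_p = p_D / (p_A p_C) with p_i = (n_i/n_T)·P.
At X = 0.617: the mole-fraction product g(X) = Π y_i^ν_i = 5.817. Since K_p = g(X)·P^{-1}, P = (g/K_p)^(1/1) = (5.817/0.863)^(1/1) = 6.74 bar.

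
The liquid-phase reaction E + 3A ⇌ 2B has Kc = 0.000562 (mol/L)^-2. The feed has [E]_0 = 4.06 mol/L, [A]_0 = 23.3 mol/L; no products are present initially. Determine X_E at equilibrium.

X = 0.376

Let X = conversion of E; extent ξ = 4.06·X mol/L.
Concentrations: [E] = 4.06 − 4.06X; [A] = 23.3 − 12.2X; [B] = 8.12X.
Kc = [B]^2 / ([E] [A]^3).
Equating to 0.000562 (mol/L)^-2: the physical root is X = 0.376.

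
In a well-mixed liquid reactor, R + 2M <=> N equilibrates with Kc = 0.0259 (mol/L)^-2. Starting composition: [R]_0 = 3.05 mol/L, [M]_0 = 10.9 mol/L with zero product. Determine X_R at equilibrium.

Let X = conversion of R; extent ξ = 3.05·X mol/L.
Concentrations: [R] = 3.05 − 3.05X; [M] = 10.9 − 6.1X; [N] = 3.05X.
Kc = [N] / ([R] [M]^2).
Solving Kc = 0.0259 for X ∈ (0,1): X = 0.583.

X = 0.583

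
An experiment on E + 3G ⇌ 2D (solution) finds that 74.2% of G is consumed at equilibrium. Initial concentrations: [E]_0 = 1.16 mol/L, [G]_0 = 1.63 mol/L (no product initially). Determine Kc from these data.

Let X = conversion of G.
Concentrations: [E] = 1.16 − 0.543X; [G] = 1.63 − 1.63X; [D] = 1.09X.
At X = 0.742: [E] = 0.757, [G] = 0.421, [D] = 0.806.
Kc = [D]^2 / ([E] [G]^3) = 11.5 (mol/L)^-2.

Kc = 11.5 (mol/L)^-2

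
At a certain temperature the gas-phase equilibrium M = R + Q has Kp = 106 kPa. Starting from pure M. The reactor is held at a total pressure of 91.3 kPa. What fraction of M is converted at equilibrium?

Let X = conversion of M (basis 1 mol M); extent of reaction ξ = X.
Species balance: n_M = 1 − X; n_R = X; n_Q = X.
Total moles n_T = 1 + X.
With p_i = (n_i/n_T)P, Kp = p_R p_Q / (p_M).
Equating to 106 kPa and solving on 0 < X < 1: X = 0.733.

X = 0.733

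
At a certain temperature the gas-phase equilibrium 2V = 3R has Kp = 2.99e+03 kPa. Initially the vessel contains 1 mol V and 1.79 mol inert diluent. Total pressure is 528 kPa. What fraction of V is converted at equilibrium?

Basis: 1 mol V initially; let X = conversion of V. Extent ξ = 0.5X.
Moles: n_V = 1 − X; n_R = 1.5X; n_I = 1.79 (inert).
Summing: n_T = 2.79 + 0.5X.
y_i = n_i/n_T, p_i = y_i·P. Kp = p_R^3 / (p_V^2).
This yields a degree-3 equation in X; solving on (0,1), X = 0.729.

X = 0.729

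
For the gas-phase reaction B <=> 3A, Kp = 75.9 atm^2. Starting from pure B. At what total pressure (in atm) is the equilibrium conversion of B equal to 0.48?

P = 7.13 atm

Take 1 mol B as basis and let X be its fractional conversion, so ξ = X.
Moles: n_B = 1 − X; n_A = 3X.
Total moles n_T = 1 + 2X.
Kp = p_A^3 / (p_B) with p_i = (n_i/n_T)·P.
At X = 0.48: the mole-fraction product g(X) = Π y_i^ν_i = 1.495. Since Kp = g(X)·P^{2}, P = (Kp/g)^(1/2) = (75.9/1.495)^(1/2) = 7.13 atm.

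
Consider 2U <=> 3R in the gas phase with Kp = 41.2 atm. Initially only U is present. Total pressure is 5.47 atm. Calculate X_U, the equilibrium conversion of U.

Basis: 1 mol U initially; let X = conversion of U. Extent ξ = 0.5X.
Mole table: n_U = 1 − X; n_R = 1.5X.
Total moles n_T = 1 + 0.5X.
y_i = n_i/n_T, p_i = y_i·P. Kp = p_R^3 / (p_U^2).
Setting this equal to 41.2 atm and taking the physical root (0 < X < 1) gives X = 0.677.

X = 0.677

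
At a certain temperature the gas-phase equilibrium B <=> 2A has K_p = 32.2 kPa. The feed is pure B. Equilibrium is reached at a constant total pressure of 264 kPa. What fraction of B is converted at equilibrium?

Take 1 mol B as basis and let X be its fractional conversion, so ξ = X.
At extent ξ: n_B = 1 − X; n_A = 2X.
Summing: n_T = 1 + X.
Mole fractions y_i = n_i/n_T; K_p = p_A^2 / (p_B) with p_i = y_i·P.
Setting this equal to 32.2 kPa and taking the physical root (0 < X < 1) gives X = 0.172.

X = 0.172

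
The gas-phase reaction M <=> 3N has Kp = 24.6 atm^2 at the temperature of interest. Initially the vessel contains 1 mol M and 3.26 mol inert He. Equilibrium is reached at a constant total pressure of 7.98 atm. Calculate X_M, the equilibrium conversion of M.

Let X = conversion of M (basis 1 mol M); extent of reaction ξ = X.
Moles: n_M = 1 − X; n_N = 3X; n_I = 3.26 (inert).
Total moles n_T = 4.26 + 2X.
Mole fractions y_i = n_i/n_T; Kp = p_N^3 / (p_M) with p_i = y_i·P.
Equating to 24.6 atm^2 and solving on 0 < X < 1: X = 0.565.

X = 0.565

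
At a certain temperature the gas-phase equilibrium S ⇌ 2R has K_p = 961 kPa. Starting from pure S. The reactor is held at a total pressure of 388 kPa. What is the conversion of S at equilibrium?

Basis: 1 mol S initially; let X = conversion of S. Extent ξ = X.
Mole table: n_S = 1 − X; n_R = 2X.
Summing: n_T = 1 + X.
With p_i = (n_i/n_T)P, K_p = p_R^2 / (p_S).
Substituting and setting equal to 961 kPa gives a polynomial in X; the root in (0,1) is X = 0.618.

X = 0.618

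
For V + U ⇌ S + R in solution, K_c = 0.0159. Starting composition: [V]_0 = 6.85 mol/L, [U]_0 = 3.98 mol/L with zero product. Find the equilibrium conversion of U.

X = 0.146

Let X = conversion of U; extent ξ = 3.98·X mol/L.
Concentrations: [V] = 6.85 − 3.98X; [U] = 3.98 − 3.98X; [S] = 3.98X; [R] = 3.98X.
K_c = [S] [R] / ([V] [U]).
Solving K_c = 0.0159 for X ∈ (0,1): X = 0.146.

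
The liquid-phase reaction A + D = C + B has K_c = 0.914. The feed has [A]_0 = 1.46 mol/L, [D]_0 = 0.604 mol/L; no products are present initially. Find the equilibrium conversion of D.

X = 0.694

Let X = conversion of D; extent ξ = 0.604·X mol/L.
Concentrations: [A] = 1.46 − 0.604X; [D] = 0.604 − 0.604X; [C] = 0.604X; [B] = 0.604X.
K_c = [C] [B] / ([A] [D]).
Solving K_c = 0.914 for X ∈ (0,1): X = 0.694.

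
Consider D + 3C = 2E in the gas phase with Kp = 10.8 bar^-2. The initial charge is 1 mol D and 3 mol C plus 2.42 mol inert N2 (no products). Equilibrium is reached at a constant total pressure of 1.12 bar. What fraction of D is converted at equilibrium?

Take 1 mol D as basis and let X be its fractional conversion, so ξ = X.
Mole table: n_D = 1 − X; n_C = 3 − 3X; n_E = 2X; n_I = 2.42 (inert).
Total moles n_T = 6.42 − 2X.
Mole fractions y_i = n_i/n_T; Kp = p_E^2 / (p_D p_C^3) with p_i = y_i·P.
Equating to 10.8 bar^-2 and solving on 0 < X < 1: X = 0.478.

X = 0.478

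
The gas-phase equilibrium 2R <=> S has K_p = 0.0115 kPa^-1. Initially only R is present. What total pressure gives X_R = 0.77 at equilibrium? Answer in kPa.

Take 1 mol R as basis and let X be its fractional conversion, so ξ = 0.5X.
Moles: n_R = 1 − X; n_S = 0.5X.
Total moles n_T = 1 − 0.5X.
K_p = p_S / (p_R^2) with p_i = (n_i/n_T)·P.
At X = 0.77: the mole-fraction product g(X) = Π y_i^ν_i = 4.476. Since K_p = g(X)·P^{-1}, P = (g/K_p)^(1/1) = (4.476/0.0115)^(1/1) = 389 kPa.

P = 389 kPa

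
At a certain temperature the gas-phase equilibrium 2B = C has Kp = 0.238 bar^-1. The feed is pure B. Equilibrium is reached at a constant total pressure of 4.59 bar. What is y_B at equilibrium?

Take 1 mol B as basis and let X be its fractional conversion, so ξ = 0.5X.
Mole table: n_B = 1 − X; n_C = 0.5X.
Summing: n_T = 1 − 0.5X.
Mole fractions y_i = n_i/n_T; Kp = p_C / (p_B^2) with p_i = y_i·P.
This yields a degree-2 equation in X; solving on (0,1), X = 0.568.
Then n_B = 0.432, n_T = 0.716, so y_B = 0.603.

y_B = 0.603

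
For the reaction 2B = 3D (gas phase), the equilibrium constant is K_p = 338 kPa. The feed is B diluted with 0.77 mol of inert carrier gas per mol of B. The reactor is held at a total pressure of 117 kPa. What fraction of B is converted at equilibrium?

Basis: 1 mol B initially; let X = conversion of B. Extent ξ = 0.5X.
At extent ξ: n_B = 1 − X; n_D = 1.5X; n_I = 0.77 (inert).
Total moles n_T = 1.77 + 0.5X.
Mole fractions y_i = n_i/n_T; K_p = p_D^3 / (p_B^2) with p_i = y_i·P.
Setting this equal to 338 kPa and taking the physical root (0 < X < 1) gives X = 0.628.

X = 0.628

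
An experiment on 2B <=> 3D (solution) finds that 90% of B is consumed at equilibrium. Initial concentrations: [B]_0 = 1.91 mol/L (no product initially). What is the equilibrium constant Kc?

Let X = conversion of B.
Concentrations: [B] = 1.91 − 1.91X; [D] = 2.86X.
At X = 0.9: [B] = 0.191, [D] = 2.58.
Kc = [D]^3 / ([B]^2) = 470 mol/L.

Kc = 470 mol/L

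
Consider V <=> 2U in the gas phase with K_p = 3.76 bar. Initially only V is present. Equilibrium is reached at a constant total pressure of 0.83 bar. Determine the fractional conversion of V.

Basis: 1 mol V initially; let X = conversion of V. Extent ξ = X.
Moles: n_V = 1 − X; n_U = 2X.
Total moles n_T = 1 + X.
With p_i = (n_i/n_T)P, K_p = p_U^2 / (p_V).
This yields a degree-2 equation in X; solving on (0,1), X = 0.729.

X = 0.729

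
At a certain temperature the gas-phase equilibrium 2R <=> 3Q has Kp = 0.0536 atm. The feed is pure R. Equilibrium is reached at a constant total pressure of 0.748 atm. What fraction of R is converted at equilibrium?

X = 0.240

Let X = conversion of R (basis 1 mol R); extent of reaction ξ = 0.5X.
Species balance: n_R = 1 − X; n_Q = 1.5X.
Total moles n_T = 1 + 0.5X.
Mole fractions y_i = n_i/n_T; Kp = p_Q^3 / (p_R^2) with p_i = y_i·P.
Substituting and setting equal to 0.0536 atm gives a polynomial in X; the root in (0,1) is X = 0.240.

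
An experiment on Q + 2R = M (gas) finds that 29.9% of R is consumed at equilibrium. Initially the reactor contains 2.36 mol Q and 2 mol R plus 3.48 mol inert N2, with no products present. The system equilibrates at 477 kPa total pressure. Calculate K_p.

K_p = 1.7e-05 kPa^-2

Basis: 2 mol R initially; let X = conversion of R. Extent ξ = X.
Species balance: n_Q = 2.36 − X; n_R = 2 − 2X; n_M = X; n_I = 3.48 (inert).
n_T = Σnᵢ = 7.84 − 2X.
At X = 0.299: n_Q = 2.06, n_R = 1.4, n_M = 0.299, n_T = 7.24.
p_i = (n_i/n_T)·P. K_p = p_M / (p_Q p_R^2) = 1.7e-05 kPa^-2.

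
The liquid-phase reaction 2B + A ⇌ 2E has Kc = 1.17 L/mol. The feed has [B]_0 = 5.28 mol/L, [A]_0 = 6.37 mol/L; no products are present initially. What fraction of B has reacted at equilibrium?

X = 0.697

Let X = conversion of B; extent ξ = 5.28X/2 mol/L.
Concentrations: [B] = 5.28 − 5.28X; [A] = 6.37 − 2.64X; [E] = 5.28X.
Kc = [E]^2 / ([B]^2 [A]).
Equating to 1.17 L/mol: the physical root is X = 0.697.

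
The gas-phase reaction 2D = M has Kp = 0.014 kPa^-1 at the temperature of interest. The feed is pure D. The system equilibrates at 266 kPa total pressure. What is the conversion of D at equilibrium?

X = 0.749

Basis: 1 mol D initially; let X = conversion of D. Extent ξ = 0.5X.
Mole table: n_D = 1 − X; n_M = 0.5X.
Summing: n_T = 1 − 0.5X.
y_i = n_i/n_T, p_i = y_i·P. Kp = p_M / (p_D^2).
Substituting and setting equal to 0.014 kPa^-1 gives a polynomial in X; the root in (0,1) is X = 0.749.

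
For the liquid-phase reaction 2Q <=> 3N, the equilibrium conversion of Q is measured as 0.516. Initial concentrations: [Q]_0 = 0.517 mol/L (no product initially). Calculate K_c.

K_c = 1.02 mol/L

Let X = conversion of Q.
Concentrations: [Q] = 0.517 − 0.517X; [N] = 0.776X.
At X = 0.516: [Q] = 0.25, [N] = 0.4.
K_c = [N]^3 / ([Q]^2) = 1.02 mol/L.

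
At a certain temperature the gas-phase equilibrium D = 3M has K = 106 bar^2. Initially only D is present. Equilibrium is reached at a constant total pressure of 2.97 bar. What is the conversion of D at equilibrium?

Basis: 1 mol D initially; let X = conversion of D. Extent ξ = X.
Moles: n_D = 1 − X; n_M = 3X.
n_T = Σnᵢ = 1 + 2X.
With p_i = (n_i/n_T)P, K = p_M^3 / (p_D).
This yields a degree-3 equation in X; solving on (0,1), X = 0.822.

X = 0.822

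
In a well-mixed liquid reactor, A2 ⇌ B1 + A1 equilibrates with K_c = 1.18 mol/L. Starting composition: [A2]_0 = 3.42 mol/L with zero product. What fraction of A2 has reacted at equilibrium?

Let X = conversion of A2; extent ξ = 3.42·X mol/L.
Concentrations: [A2] = 3.42 − 3.42X; [B1] = 3.42X; [A1] = 3.42X.
K_c = [B1] [A1] / ([A2]).
Setting equal to 1.18 and solving for X on (0,1) gives X = 0.440.

X = 0.440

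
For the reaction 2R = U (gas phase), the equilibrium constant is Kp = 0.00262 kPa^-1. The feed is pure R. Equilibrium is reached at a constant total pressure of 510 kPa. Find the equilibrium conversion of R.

Take 1 mol R as basis and let X be its fractional conversion, so ξ = 0.5X.
Species balance: n_R = 1 − X; n_U = 0.5X.
Total moles n_T = 1 − 0.5X.
y_i = n_i/n_T, p_i = y_i·P. Kp = p_U / (p_R^2).
Equating to 0.00262 kPa^-1 and solving on 0 < X < 1: X = 0.603.

X = 0.603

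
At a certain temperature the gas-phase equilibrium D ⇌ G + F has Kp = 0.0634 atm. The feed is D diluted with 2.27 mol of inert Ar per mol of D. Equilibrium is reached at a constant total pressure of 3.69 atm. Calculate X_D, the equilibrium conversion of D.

X = 0.217

Take 1 mol D as basis and let X be its fractional conversion, so ξ = X.
Species balance: n_D = 1 − X; n_G = X; n_F = X; n_I = 2.27 (inert).
Summing: n_T = 3.27 + X.
y_i = n_i/n_T, p_i = y_i·P. Kp = p_G p_F / (p_D).
Equating to 0.0634 atm and solving on 0 < X < 1: X = 0.217.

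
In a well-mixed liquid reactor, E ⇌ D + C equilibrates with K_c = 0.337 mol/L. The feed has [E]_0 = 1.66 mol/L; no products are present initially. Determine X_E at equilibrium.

Let X = conversion of E; extent ξ = 1.66·X mol/L.
Concentrations: [E] = 1.66 − 1.66X; [D] = 1.66X; [C] = 1.66X.
K_c = [D] [C] / ([E]).
Setting equal to 0.337 and solving for X on (0,1) gives X = 0.360.

X = 0.360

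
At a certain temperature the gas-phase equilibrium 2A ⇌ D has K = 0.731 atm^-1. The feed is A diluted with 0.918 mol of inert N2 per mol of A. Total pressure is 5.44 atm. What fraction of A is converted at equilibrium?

X = 0.641

Take 1 mol A as basis and let X be its fractional conversion, so ξ = 0.5X.
Species balance: n_A = 1 − X; n_D = 0.5X; n_I = 0.918 (inert).
n_T = Σnᵢ = 1.92 − 0.5X.
With p_i = (n_i/n_T)P, K = p_D / (p_A^2).
This yields a degree-2 equation in X; solving on (0,1), X = 0.641.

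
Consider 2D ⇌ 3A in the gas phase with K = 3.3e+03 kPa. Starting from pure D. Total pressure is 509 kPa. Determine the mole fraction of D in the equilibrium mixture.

y_D = 0.253

Basis: 1 mol D initially; let X = conversion of D. Extent ξ = 0.5X.
Mole table: n_D = 1 − X; n_A = 1.5X.
Summing: n_T = 1 + 0.5X.
With p_i = (n_i/n_T)P, K = p_A^3 / (p_D^2).
This yields a degree-3 equation in X; solving on (0,1), X = 0.663.
Then n_D = 0.337, n_T = 1.33, so y_D = 0.253.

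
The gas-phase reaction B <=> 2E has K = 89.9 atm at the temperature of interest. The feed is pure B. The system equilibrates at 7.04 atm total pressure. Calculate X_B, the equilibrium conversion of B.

Basis: 1 mol B initially; let X = conversion of B. Extent ξ = X.
Moles: n_B = 1 − X; n_E = 2X.
n_T = Σnᵢ = 1 + X.
With p_i = (n_i/n_T)P, K = p_E^2 / (p_B).
This yields a degree-2 equation in X; solving on (0,1), X = 0.873.

X = 0.873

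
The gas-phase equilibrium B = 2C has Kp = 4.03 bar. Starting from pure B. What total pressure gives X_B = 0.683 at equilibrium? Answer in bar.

Basis: 1 mol B initially; let X = conversion of B. Extent ξ = X.
Species balance: n_B = 1 − X; n_C = 2X.
Summing: n_T = 1 + X.
Kp = p_C^2 / (p_B) with p_i = (n_i/n_T)·P.
At X = 0.683: the mole-fraction product g(X) = Π y_i^ν_i = 3.498. Since Kp = g(X)·P^{1}, P = (Kp/g)^(1/1) = (4.03/3.498)^(1/1) = 1.15 bar.

P = 1.15 bar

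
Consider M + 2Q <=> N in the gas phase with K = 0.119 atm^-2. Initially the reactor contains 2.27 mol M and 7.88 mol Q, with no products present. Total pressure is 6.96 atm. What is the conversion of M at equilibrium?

Basis: 2.27 mol M initially; let X = conversion of M. Extent ξ = 2.27X.
Moles: n_M = 2.27 − 2.27X; n_Q = 7.88 − 4.54X; n_N = 2.27X.
Total moles n_T = 10.2 − 4.54X.
y_i = n_i/n_T, p_i = y_i·P. K = p_N / (p_M p_Q^2).
Substituting and setting equal to 0.119 atm^-2 gives a polynomial in X; the root in (0,1) is X = 0.721.

X = 0.721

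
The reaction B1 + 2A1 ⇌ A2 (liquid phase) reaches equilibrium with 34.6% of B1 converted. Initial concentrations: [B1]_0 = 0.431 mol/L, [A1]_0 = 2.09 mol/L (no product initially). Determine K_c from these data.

Let X = conversion of B1.
Concentrations: [B1] = 0.431 − 0.431X; [A1] = 2.09 − 0.862X; [A2] = 0.431X.
At X = 0.346: [B1] = 0.282, [A1] = 1.79, [A2] = 0.149.
K_c = [A2] / ([B1] [A1]^2) = 0.165 (mol/L)^-2.

K_c = 0.165 (mol/L)^-2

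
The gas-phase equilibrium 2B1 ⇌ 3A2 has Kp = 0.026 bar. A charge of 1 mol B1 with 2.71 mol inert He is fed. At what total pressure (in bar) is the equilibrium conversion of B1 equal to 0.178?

Take 1 mol B1 as basis and let X be its fractional conversion, so ξ = 0.5X.
Mole table: n_B1 = 1 − X; n_A2 = 1.5X; n_I = 2.71 (inert).
Summing: n_T = 3.71 + 0.5X.
Kp = p_A2^3 / (p_B1^2) with p_i = (n_i/n_T)·P.
At X = 0.178: the mole-fraction product g(X) = Π y_i^ν_i = 0.007415. Since Kp = g(X)·P^{1}, P = (Kp/g)^(1/1) = (0.026/0.007415)^(1/1) = 3.51 bar.

P = 3.51 bar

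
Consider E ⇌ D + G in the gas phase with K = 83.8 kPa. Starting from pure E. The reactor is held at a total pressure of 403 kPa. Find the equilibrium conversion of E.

Basis: 1 mol E initially; let X = conversion of E. Extent ξ = X.
Mole table: n_E = 1 − X; n_D = X; n_G = X.
Summing: n_T = 1 + X.
Mole fractions y_i = n_i/n_T; K = p_D p_G / (p_E) with p_i = y_i·P.
Setting this equal to 83.8 kPa and taking the physical root (0 < X < 1) gives X = 0.415.

X = 0.415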